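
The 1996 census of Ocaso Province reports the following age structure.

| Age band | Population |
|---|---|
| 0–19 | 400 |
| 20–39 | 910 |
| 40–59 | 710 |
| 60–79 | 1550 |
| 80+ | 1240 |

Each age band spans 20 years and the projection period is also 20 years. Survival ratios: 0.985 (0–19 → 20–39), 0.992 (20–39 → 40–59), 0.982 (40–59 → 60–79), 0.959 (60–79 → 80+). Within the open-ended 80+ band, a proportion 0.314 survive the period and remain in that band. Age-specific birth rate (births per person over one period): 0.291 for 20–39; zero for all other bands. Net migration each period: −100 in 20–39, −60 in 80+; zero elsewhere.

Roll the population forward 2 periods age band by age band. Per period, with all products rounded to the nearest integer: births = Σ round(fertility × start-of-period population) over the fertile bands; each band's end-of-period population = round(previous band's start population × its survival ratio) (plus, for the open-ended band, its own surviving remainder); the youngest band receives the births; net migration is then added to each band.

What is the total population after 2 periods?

Let band 1 be 0–19 through band 5 = 80+.
[period 1]
Births: 910 × 0.291 = 265
Band 2: 400 × 0.985 = 394
Band 3: 910 × 0.992 = 903
Band 4: 710 × 0.982 = 697
Band 5: 1550 × 0.959 + 1240 × 0.314 = 1486 + 389 = 1875
Net migration: Band 2 − 100 → 294; Band 5 − 60 → 1815
Population now: 0–19=265, 20–39=294, 40–59=903, 60–79=697, 80+=1815
[period 2]
Births: 294 × 0.291 = 86
Band 2: 265 × 0.985 = 261
Band 3: 294 × 0.992 = 292
Band 4: 903 × 0.982 = 887
Band 5: 697 × 0.959 + 1815 × 0.314 = 668 + 570 = 1238
Net migration: Band 2 − 100 → 161; Band 5 − 60 → 1178
Population now: 0–19=86, 20–39=161, 40–59=292, 60–79=887, 80+=1178
Total after period 2: 86 + 161 + 292 + 887 + 1178 = 2604

2604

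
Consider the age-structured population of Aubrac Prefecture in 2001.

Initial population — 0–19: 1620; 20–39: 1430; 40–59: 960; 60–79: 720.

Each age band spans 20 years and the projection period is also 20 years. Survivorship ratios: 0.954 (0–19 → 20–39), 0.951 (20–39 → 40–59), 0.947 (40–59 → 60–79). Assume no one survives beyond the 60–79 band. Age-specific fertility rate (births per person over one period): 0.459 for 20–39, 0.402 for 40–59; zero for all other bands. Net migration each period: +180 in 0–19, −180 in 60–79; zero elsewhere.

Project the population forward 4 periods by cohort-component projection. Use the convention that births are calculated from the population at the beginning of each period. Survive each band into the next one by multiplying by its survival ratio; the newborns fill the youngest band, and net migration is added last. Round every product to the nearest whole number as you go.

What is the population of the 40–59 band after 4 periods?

Numbering the bands 1..4 from youngest to oldest:
Period 1:
Births: 1430 × 0.459 = 656  |  960 × 0.402 = 386 ⇒ total 1042
Band 2: 1620 × 0.954 = 1545
Band 3: 1430 × 0.951 = 1360
Band 4: 960 × 0.947 = 909
Net migration: Band 1 + 180 → 1222; Band 4 − 180 → 729
Giving 1222 / 1545 / 1360 / 729.
Period 2:
Births: 1545 × 0.459 = 709  |  1360 × 0.402 = 547 ⇒ total 1256
Band 2: 1222 × 0.954 = 1166
Band 3: 1545 × 0.951 = 1469
Band 4: 1360 × 0.947 = 1288
Net migration: Band 1 + 180 → 1436; Band 4 − 180 → 1108
Giving 1436 / 1166 / 1469 / 1108.
Period 3:
Births: 1166 × 0.459 = 535  |  1469 × 0.402 = 591 ⇒ total 1126
Band 2: 1436 × 0.954 = 1370
Band 3: 1166 × 0.951 = 1109
Band 4: 1469 × 0.947 = 1391
Net migration: Band 1 + 180 → 1306; Band 4 − 180 → 1211
Giving 1306 / 1370 / 1109 / 1211.
Period 4:
Births: 1370 × 0.459 = 629  |  1109 × 0.402 = 446 ⇒ total 1075
Band 2: 1306 × 0.954 = 1246
Band 3: 1370 × 0.951 = 1303
Band 4: 1109 × 0.947 = 1050
Net migration: Band 1 + 180 → 1255; Band 4 − 180 → 870
Giving 1255 / 1246 / 1303 / 870.

1303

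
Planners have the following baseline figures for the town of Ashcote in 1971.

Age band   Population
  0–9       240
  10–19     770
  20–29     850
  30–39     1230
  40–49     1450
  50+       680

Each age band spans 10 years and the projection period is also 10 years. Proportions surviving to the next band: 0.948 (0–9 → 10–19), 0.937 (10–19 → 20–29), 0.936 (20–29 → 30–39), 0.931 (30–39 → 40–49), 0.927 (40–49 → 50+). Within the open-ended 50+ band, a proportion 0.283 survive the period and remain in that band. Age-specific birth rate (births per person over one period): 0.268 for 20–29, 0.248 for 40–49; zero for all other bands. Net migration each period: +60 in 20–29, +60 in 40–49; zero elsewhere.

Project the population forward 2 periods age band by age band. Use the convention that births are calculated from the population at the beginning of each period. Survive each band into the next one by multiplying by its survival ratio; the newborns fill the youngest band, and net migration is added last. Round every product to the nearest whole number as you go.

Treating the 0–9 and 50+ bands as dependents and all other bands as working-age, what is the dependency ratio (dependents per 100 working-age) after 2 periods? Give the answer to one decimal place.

Let group 1 be 0–9 through group 6 = 50+.
— Period 1 —
Births: 850 * 0.268 = 228  |  1450 * 0.248 = 360 — total 588
Group 2: 240 * 0.948 = 228
Group 3: 770 * 0.937 = 721
Group 4: 850 * 0.936 = 796
Group 5: 1230 * 0.931 = 1145
Group 6: 1450 * 0.927 + 680 * 0.283 = 1344 + 192 = 1536
Net migration: Group 3 + 60 → 781; Group 5 + 60 → 1205
Giving 588 / 228 / 781 / 796 / 1205 / 1536.
— Period 2 —
Births: 781 * 0.268 = 209  |  1205 * 0.248 = 299 — total 508
Group 2: 588 * 0.948 = 557
Group 3: 228 * 0.937 = 214
Group 4: 781 * 0.936 = 731
Group 5: 796 * 0.931 = 741
Group 6: 1205 * 0.927 + 1536 * 0.283 = 1117 + 435 = 1552
Net migration: Group 3 + 60 → 274; Group 5 + 60 → 801
Giving 508 / 557 / 274 / 731 / 801 / 1552.
Dependents (band 0–9 + band 50+) = 508 + 1552 = 2060; working-age = 2363; ratio = 2060/2363 × 100 = 87.2

87.2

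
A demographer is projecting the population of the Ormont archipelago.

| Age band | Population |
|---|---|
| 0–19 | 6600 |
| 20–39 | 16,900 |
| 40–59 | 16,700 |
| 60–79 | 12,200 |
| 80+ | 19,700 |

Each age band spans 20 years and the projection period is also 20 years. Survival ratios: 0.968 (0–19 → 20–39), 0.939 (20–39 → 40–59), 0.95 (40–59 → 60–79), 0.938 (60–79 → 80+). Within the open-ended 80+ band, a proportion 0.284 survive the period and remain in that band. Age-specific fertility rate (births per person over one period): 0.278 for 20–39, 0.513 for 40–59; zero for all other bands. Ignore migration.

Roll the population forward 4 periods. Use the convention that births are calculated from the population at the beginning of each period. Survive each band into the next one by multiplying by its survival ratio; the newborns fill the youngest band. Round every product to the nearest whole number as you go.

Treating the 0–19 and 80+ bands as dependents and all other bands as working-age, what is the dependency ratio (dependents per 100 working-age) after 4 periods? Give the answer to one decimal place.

After projecting period 1:
Births: 16900 * 0.278 = 4698 ; 16700 * 0.513 = 8567 → total 13265
20–39: 6600 * 0.968 = 6389
40–59: 16900 * 0.939 = 15869
60–79: 16700 * 0.95 = 15865
80+: 12200 * 0.938 + 19700 * 0.284 = 11444 + 5595 = 17039
→ [13265, 6389, 15869, 15865, 17039]
After projecting period 2:
Births: 6389 * 0.278 = 1776 ; 15869 * 0.513 = 8141 → total 9917
20–39: 13265 * 0.968 = 12841
40–59: 6389 * 0.939 = 5999
60–79: 15869 * 0.95 = 15076
80+: 15865 * 0.938 + 17039 * 0.284 = 14881 + 4839 = 19720
→ [9917, 12841, 5999, 15076, 19720]
After projecting period 3:
Births: 12841 * 0.278 = 3570 ; 5999 * 0.513 = 3077 → total 6647
20–39: 9917 * 0.968 = 9600
40–59: 12841 * 0.939 = 12058
60–79: 5999 * 0.95 = 5699
80+: 15076 * 0.938 + 19720 * 0.284 = 14141 + 5600 = 19741
→ [6647, 9600, 12058, 5699, 19741]
After projecting period 4:
Births: 9600 * 0.278 = 2669 ; 12058 * 0.513 = 6186 → total 8855
20–39: 6647 * 0.968 = 6434
40–59: 9600 * 0.939 = 9014
60–79: 12058 * 0.95 = 11455
80+: 5699 * 0.938 + 19741 * 0.284 = 5346 + 5606 = 10952
→ [8855, 6434, 9014, 11455, 10952]
Dependents (band 0–19 + band 80+) = 8855 + 10952 = 19807; working-age = 26903; ratio = 19807/26903 × 100 = 73.6

73.6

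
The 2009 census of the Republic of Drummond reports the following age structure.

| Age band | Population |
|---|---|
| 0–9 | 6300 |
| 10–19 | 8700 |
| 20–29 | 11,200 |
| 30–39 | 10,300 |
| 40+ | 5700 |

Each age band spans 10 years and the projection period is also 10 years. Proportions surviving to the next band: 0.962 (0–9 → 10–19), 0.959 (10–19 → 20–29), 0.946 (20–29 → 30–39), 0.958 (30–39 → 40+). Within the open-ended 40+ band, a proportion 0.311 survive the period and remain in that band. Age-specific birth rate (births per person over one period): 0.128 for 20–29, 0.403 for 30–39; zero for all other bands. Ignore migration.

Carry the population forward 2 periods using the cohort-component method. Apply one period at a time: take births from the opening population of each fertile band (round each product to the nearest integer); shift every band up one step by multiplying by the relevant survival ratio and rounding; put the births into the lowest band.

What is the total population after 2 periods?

Let band 1 be 0–9 through band 5 = 40+.
After projecting period 1:
Births: 11200 * 0.128 = 1434  |  10300 * 0.403 = 4151 → 5585
Band 2: 6300 * 0.962 = 6061
Band 3: 8700 * 0.959 = 8343
Band 4: 11200 * 0.946 = 10595
Band 5: 10300 * 0.958 + 5700 * 0.311 = 9867 + 1773 = 11640
Population now: 0–9=5585, 10–19=6061, 20–29=8343, 30–39=10595, 40+=11640
After projecting period 2:
Births: 8343 * 0.128 = 1068  |  10595 * 0.403 = 4270 → 5338
Band 2: 5585 * 0.962 = 5373
Band 3: 6061 * 0.959 = 5812
Band 4: 8343 * 0.946 = 7892
Band 5: 10595 * 0.958 + 11640 * 0.311 = 10150 + 3620 = 13770
Population now: 0–9=5338, 10–19=5373, 20–29=5812, 30–39=7892, 40+=13770
Total after period 2: 5338 + 5373 + 5812 + 7892 + 13770 = 38185

38185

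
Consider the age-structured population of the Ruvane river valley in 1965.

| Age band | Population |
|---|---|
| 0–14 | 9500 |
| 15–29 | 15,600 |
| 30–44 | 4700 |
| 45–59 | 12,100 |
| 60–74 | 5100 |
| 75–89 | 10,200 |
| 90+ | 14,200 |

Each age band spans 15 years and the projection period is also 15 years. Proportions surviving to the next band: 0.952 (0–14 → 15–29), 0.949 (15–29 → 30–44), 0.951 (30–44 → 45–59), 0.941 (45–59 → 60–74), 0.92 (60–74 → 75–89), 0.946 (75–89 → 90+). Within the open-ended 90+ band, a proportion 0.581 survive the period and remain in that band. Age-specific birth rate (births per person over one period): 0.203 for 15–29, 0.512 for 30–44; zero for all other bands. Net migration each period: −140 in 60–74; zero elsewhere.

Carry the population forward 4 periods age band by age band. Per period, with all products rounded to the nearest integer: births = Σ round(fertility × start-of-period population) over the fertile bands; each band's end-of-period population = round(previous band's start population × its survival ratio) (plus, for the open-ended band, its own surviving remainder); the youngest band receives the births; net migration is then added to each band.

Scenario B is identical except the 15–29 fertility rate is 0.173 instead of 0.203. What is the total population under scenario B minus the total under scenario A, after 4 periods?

After projecting period 1:
Births: 15600 × 0.203 = 3167  |  4700 × 0.512 = 2406 — total 5573
15–29: 9500 × 0.952 = 9044
30–44: 15600 × 0.949 = 14804
45–59: 4700 × 0.951 = 4470
60–74: 12100 × 0.941 = 11386
75–89: 5100 × 0.92 = 4692
90+: 10200 × 0.946 + 14200 × 0.581 = 9649 + 8250 = 17899
Net migration: 60–74 − 140 → 11246
Giving 5573 / 9044 / 14804 / 4470 / 11246 / 4692 / 17899.
After projecting period 2:
Births: 9044 × 0.203 = 1836  |  14804 × 0.512 = 7580 — total 9416
15–29: 5573 × 0.952 = 5305
30–44: 9044 × 0.949 = 8583
45–59: 14804 × 0.951 = 14079
60–74: 4470 × 0.941 = 4206
75–89: 11246 × 0.92 = 10346
90+: 4692 × 0.946 + 17899 × 0.581 = 4439 + 10399 = 14838
Net migration: 60–74 − 140 → 4066
Giving 9416 / 5305 / 8583 / 14079 / 4066 / 10346 / 14838.
After projecting period 3:
Births: 5305 × 0.203 = 1077  |  8583 × 0.512 = 4394 — total 5471
15–29: 9416 × 0.952 = 8964
30–44: 5305 × 0.949 = 5034
45–59: 8583 × 0.951 = 8162
60–74: 14079 × 0.941 = 13248
75–89: 4066 × 0.92 = 3741
90+: 10346 × 0.946 + 14838 × 0.581 = 9787 + 8621 = 18408
Net migration: 60–74 − 140 → 13108
Giving 5471 / 8964 / 5034 / 8162 / 13108 / 3741 / 18408.
After projecting period 4:
Births: 8964 × 0.203 = 1820  |  5034 × 0.512 = 2577 — total 4397
15–29: 5471 × 0.952 = 5208
30–44: 8964 × 0.949 = 8507
45–59: 5034 × 0.951 = 4787
60–74: 8162 × 0.941 = 7680
75–89: 13108 × 0.92 = 12059
90+: 3741 × 0.946 + 18408 × 0.581 = 3539 + 10695 = 14234
Net migration: 60–74 − 140 → 7540
Giving 4397 / 5208 / 8507 / 4787 / 7540 / 12059 / 14234.
Scenario A total after 4 periods: 56732
Scenario B projection —
After projecting period 1:
Births: 15600 × 0.173 = 2699  |  4700 × 0.512 = 2406 — total 5105
15–29: 9500 × 0.952 = 9044
30–44: 15600 × 0.949 = 14804
45–59: 4700 × 0.951 = 4470
60–74: 12100 × 0.941 = 11386
75–89: 5100 × 0.92 = 4692
90+: 10200 × 0.946 + 14200 × 0.581 = 9649 + 8250 = 17899
Net migration: 60–74 − 140 → 11246
Giving 5105 / 9044 / 14804 / 4470 / 11246 / 4692 / 17899.
After projecting period 2:
Births: 9044 × 0.173 = 1565  |  14804 × 0.512 = 7580 — total 9145
15–29: 5105 × 0.952 = 4860
30–44: 9044 × 0.949 = 8583
45–59: 14804 × 0.951 = 14079
60–74: 4470 × 0.941 = 4206
75–89: 11246 × 0.92 = 10346
90+: 4692 × 0.946 + 17899 × 0.581 = 4439 + 10399 = 14838
Net migration: 60–74 − 140 → 4066
Giving 9145 / 4860 / 8583 / 14079 / 4066 / 10346 / 14838.
After projecting period 3:
Births: 4860 × 0.173 = 841  |  8583 × 0.512 = 4394 — total 5235
15–29: 9145 × 0.952 = 8706
30–44: 4860 × 0.949 = 4612
45–59: 8583 × 0.951 = 8162
60–74: 14079 × 0.941 = 13248
75–89: 4066 × 0.92 = 3741
90+: 10346 × 0.946 + 14838 × 0.581 = 9787 + 8621 = 18408
Net migration: 60–74 − 140 → 13108
Giving 5235 / 8706 / 4612 / 8162 / 13108 / 3741 / 18408.
After projecting period 4:
Births: 8706 × 0.173 = 1506  |  4612 × 0.512 = 2361 — total 3867
15–29: 5235 × 0.952 = 4984
30–44: 8706 × 0.949 = 8262
45–59: 4612 × 0.951 = 4386
60–74: 8162 × 0.941 = 7680
75–89: 13108 × 0.92 = 12059
90+: 3741 × 0.946 + 18408 × 0.581 = 3539 + 10695 = 14234
Net migration: 60–74 − 140 → 7540
Giving 3867 / 4984 / 8262 / 4386 / 7540 / 12059 / 14234.
Scenario B total after 4 periods: 55332
Difference B − A = 55332 − 56732 = -1400

-1400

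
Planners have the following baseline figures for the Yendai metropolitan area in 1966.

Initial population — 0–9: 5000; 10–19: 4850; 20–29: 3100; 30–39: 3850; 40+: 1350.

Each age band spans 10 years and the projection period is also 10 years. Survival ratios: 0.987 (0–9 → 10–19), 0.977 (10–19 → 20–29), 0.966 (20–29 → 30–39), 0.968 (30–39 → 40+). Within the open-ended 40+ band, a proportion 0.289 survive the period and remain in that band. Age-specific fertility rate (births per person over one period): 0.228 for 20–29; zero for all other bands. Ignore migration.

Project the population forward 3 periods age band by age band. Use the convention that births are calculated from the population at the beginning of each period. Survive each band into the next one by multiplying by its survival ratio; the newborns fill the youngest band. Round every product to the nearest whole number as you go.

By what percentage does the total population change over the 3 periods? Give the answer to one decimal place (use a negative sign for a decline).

Period 1.
Births: 3100 × 0.228 = 707
10–19: 5000 × 0.987 = 4935
20–29: 4850 × 0.977 = 4738
30–39: 3100 × 0.966 = 2995
40+: 3850 × 0.968 + 1350 × 0.289 = 3727 + 390 = 4117
→ [707, 4935, 4738, 2995, 4117]
Period 2.
Births: 4738 × 0.228 = 1080
10–19: 707 × 0.987 = 698
20–29: 4935 × 0.977 = 4821
30–39: 4738 × 0.966 = 4577
40+: 2995 × 0.968 + 4117 × 0.289 = 2899 + 1190 = 4089
→ [1080, 698, 4821, 4577, 4089]
Period 3.
Births: 4821 × 0.228 = 1099
10–19: 1080 × 0.987 = 1066
20–29: 698 × 0.977 = 682
30–39: 4821 × 0.966 = 4657
40+: 4577 × 0.968 + 4089 × 0.289 = 4431 + 1182 = 5613
→ [1099, 1066, 682, 4657, 5613]
Total: 18150 → 13117; change = -5033; percentage change = -27.7%

-27.7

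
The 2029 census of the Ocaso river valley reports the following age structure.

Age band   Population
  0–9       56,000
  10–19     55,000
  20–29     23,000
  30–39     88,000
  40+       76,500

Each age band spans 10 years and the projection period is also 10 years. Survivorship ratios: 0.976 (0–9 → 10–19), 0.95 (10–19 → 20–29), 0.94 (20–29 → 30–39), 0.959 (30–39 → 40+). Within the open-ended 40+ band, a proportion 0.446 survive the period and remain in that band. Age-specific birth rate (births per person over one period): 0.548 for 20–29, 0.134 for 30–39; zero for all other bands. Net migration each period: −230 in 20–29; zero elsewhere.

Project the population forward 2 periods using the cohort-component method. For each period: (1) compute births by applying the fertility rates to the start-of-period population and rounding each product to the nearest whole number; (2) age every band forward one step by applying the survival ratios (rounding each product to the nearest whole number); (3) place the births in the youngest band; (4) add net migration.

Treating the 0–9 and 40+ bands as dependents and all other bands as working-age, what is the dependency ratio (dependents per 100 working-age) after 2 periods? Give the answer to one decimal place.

Numbering the bands 1..5 from youngest to oldest:
After projecting period 1:
Births: 23000 × 0.548 = 12604 ; 88000 × 0.134 = 11792 ⇒ total 24396
Band 2: 56000 × 0.976 = 54656
Band 3: 55000 × 0.95 = 52250
Band 4: 23000 × 0.94 = 21620
Band 5: 88000 × 0.959 + 76500 × 0.446 = 84392 + 34119 = 118511
Net migration: Band 3 − 230 → 52020
End of period: [24396, 54656, 52020, 21620, 118511]
After projecting period 2:
Births: 52020 × 0.548 = 28507 ; 21620 × 0.134 = 2897 ⇒ total 31404
Band 2: 24396 × 0.976 = 23810
Band 3: 54656 × 0.95 = 51923
Band 4: 52020 × 0.94 = 48899
Band 5: 21620 × 0.959 + 118511 × 0.446 = 20734 + 52856 = 73590
Net migration: Band 3 − 230 → 51693
End of period: [31404, 23810, 51693, 48899, 73590]
Dependents (band 0–9 + band 40+) = 31404 + 73590 = 104994; working-age = 124402; ratio = 104994/124402 × 100 = 84.4

84.4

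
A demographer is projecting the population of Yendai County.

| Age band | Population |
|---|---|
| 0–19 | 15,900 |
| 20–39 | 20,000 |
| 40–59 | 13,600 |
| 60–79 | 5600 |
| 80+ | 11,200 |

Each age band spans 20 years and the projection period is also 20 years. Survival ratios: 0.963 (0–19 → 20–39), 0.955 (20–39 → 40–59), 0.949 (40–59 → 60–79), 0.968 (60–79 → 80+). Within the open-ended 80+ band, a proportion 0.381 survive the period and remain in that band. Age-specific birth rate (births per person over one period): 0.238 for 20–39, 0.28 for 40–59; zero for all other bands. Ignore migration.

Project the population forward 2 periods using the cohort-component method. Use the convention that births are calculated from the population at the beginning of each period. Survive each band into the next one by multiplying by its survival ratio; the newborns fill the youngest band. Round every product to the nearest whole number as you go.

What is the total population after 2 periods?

66176

Let group 1 be 0–19 through group 5 = 80+.
— Period 1 —
Births: 20000 × 0.238 = 4760  |  13600 × 0.28 = 3808 → 8568
Group 2: 15900 × 0.963 = 15312
Group 3: 20000 × 0.955 = 19100
Group 4: 13600 × 0.949 = 12906
Group 5: 5600 × 0.968 + 11200 × 0.381 = 5421 + 4267 = 9688
End of period: [8568, 15312, 19100, 12906, 9688]
— Period 2 —
Births: 15312 × 0.238 = 3644  |  19100 × 0.28 = 5348 → 8992
Group 2: 8568 × 0.963 = 8251
Group 3: 15312 × 0.955 = 14623
Group 4: 19100 × 0.949 = 18126
Group 5: 12906 × 0.968 + 9688 × 0.381 = 12493 + 3691 = 16184
End of period: [8992, 8251, 14623, 18126, 16184]
Total after period 2: 8992 + 8251 + 14623 + 18126 + 16184 = 66176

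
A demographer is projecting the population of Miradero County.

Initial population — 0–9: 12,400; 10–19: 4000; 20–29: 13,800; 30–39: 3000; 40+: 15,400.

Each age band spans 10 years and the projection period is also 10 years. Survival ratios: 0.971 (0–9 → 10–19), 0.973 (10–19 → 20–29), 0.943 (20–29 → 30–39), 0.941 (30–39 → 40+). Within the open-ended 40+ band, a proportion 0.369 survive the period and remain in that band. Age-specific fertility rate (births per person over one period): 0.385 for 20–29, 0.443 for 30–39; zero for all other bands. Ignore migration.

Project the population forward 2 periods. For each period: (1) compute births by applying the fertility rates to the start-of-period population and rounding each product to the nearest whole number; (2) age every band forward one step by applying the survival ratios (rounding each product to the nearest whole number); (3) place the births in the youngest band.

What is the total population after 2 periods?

— Period 1 —
Births: 13800 * 0.385 = 5313  |  3000 * 0.443 = 1329 → total 6642
10–19: 12400 * 0.971 = 12040
20–29: 4000 * 0.973 = 3892
30–39: 13800 * 0.943 = 13013
40+: 3000 * 0.941 + 15400 * 0.369 = 2823 + 5683 = 8506
Population now: 0–9=6642, 10–19=12040, 20–29=3892, 30–39=13013, 40+=8506
— Period 2 —
Births: 3892 * 0.385 = 1498  |  13013 * 0.443 = 5765 → total 7263
10–19: 6642 * 0.971 = 6449
20–29: 12040 * 0.973 = 11715
30–39: 3892 * 0.943 = 3670
40+: 13013 * 0.941 + 8506 * 0.369 = 12245 + 3139 = 15384
Population now: 0–9=7263, 10–19=6449, 20–29=11715, 30–39=3670, 40+=15384
Total after period 2: 7263 + 6449 + 11715 + 3670 + 15384 = 44481

44481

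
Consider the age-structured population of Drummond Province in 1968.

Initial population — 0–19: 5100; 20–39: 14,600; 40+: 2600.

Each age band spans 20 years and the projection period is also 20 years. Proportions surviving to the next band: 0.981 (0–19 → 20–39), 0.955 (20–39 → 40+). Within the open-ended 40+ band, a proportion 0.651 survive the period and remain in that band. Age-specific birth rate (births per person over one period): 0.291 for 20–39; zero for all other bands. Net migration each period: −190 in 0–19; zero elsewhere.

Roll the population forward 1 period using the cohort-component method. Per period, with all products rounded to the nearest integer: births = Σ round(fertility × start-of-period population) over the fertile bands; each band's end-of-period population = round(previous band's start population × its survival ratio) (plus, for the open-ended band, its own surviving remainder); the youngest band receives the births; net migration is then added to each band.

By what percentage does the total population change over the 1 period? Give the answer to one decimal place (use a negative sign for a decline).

Period 1:
Births: 14600 × 0.291 = 4249
20–39: 5100 × 0.981 = 5003
40+: 14600 × 0.955 + 2600 × 0.651 = 13943 + 1693 = 15636
Net migration: 0–19 − 190 → 4059
End of period: [4059, 5003, 15636]
Total: 22300 → 24698; change = 2398; percentage change = 10.8%

10.8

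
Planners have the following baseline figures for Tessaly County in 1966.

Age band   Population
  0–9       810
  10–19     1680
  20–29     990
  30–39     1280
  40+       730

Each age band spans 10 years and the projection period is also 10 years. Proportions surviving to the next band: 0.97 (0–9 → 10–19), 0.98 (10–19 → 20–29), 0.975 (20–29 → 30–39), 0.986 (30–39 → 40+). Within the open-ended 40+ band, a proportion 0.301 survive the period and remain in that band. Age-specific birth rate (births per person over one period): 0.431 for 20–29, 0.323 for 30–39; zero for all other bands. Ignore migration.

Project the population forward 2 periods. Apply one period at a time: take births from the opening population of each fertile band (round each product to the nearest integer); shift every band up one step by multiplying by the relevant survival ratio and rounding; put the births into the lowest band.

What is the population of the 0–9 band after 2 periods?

1021

After projecting period 1:
Births: 990 * 0.431 = 427, 1280 * 0.323 = 413 → total 840
10–19: 810 * 0.97 = 786
20–29: 1680 * 0.98 = 1646
30–39: 990 * 0.975 = 965
40+: 1280 * 0.986 + 730 * 0.301 = 1262 + 220 = 1482
Giving 840 / 786 / 1646 / 965 / 1482.
After projecting period 2:
Births: 1646 * 0.431 = 709, 965 * 0.323 = 312 → total 1021
10–19: 840 * 0.97 = 815
20–29: 786 * 0.98 = 770
30–39: 1646 * 0.975 = 1605
40+: 965 * 0.986 + 1482 * 0.301 = 951 + 446 = 1397
Giving 1021 / 815 / 770 / 1605 / 1397.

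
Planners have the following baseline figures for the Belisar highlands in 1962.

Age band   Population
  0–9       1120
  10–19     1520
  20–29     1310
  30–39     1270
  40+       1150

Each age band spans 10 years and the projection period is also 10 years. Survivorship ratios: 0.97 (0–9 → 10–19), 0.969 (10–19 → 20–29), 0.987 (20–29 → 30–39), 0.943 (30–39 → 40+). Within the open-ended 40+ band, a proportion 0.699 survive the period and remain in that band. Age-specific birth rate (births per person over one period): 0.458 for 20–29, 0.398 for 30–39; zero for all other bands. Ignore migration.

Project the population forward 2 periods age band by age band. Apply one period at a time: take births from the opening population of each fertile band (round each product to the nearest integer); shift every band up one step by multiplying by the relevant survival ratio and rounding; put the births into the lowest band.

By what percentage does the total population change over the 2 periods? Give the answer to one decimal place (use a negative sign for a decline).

15.9

Numbering the bands 1..5 from youngest to oldest:
Period 1:
Births: 1310 × 0.458 = 600, 1270 × 0.398 = 505 → 1105
Band 2: 1120 × 0.97 = 1086
Band 3: 1520 × 0.969 = 1473
Band 4: 1310 × 0.987 = 1293
Band 5: 1270 × 0.943 + 1150 × 0.699 = 1198 + 804 = 2002
Giving 1105 / 1086 / 1473 / 1293 / 2002.
Period 2:
Births: 1473 × 0.458 = 675, 1293 × 0.398 = 515 → 1190
Band 2: 1105 × 0.97 = 1072
Band 3: 1086 × 0.969 = 1052
Band 4: 1473 × 0.987 = 1454
Band 5: 1293 × 0.943 + 2002 × 0.699 = 1219 + 1399 = 2618
Giving 1190 / 1072 / 1052 / 1454 / 2618.
Total: 6370 → 7386; change = 1016; percentage change = 15.9%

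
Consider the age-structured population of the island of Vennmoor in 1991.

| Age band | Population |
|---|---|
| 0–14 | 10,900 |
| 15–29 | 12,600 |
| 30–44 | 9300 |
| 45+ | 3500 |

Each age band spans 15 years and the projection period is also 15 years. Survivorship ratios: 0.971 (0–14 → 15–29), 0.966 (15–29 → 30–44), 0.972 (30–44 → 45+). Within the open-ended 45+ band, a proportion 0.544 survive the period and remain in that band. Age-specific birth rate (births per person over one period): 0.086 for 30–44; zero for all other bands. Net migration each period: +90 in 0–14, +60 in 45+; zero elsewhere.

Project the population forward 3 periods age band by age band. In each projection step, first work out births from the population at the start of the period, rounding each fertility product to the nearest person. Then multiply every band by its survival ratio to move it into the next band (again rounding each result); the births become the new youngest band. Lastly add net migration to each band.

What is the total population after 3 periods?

22631

Period 1.
Births: 9300 × 0.086 = 800
15–29: 10900 × 0.971 = 10584
30–44: 12600 × 0.966 = 12172
45+: 9300 × 0.972 + 3500 × 0.544 = 9040 + 1904 = 10944
Net migration: 0–14 + 90 → 890; 45+ + 60 → 11004
End of period: [890, 10584, 12172, 11004]
Period 2.
Births: 12172 × 0.086 = 1047
15–29: 890 × 0.971 = 864
30–44: 10584 × 0.966 = 10224
45+: 12172 × 0.972 + 11004 × 0.544 = 11831 + 5986 = 17817
Net migration: 0–14 + 90 → 1137; 45+ + 60 → 17877
End of period: [1137, 864, 10224, 17877]
Period 3.
Births: 10224 × 0.086 = 879
15–29: 1137 × 0.971 = 1104
30–44: 864 × 0.966 = 835
45+: 10224 × 0.972 + 17877 × 0.544 = 9938 + 9725 = 19663
Net migration: 0–14 + 90 → 969; 45+ + 60 → 19723
End of period: [969, 1104, 835, 19723]
Total after period 3: 969 + 1104 + 835 + 19723 = 22631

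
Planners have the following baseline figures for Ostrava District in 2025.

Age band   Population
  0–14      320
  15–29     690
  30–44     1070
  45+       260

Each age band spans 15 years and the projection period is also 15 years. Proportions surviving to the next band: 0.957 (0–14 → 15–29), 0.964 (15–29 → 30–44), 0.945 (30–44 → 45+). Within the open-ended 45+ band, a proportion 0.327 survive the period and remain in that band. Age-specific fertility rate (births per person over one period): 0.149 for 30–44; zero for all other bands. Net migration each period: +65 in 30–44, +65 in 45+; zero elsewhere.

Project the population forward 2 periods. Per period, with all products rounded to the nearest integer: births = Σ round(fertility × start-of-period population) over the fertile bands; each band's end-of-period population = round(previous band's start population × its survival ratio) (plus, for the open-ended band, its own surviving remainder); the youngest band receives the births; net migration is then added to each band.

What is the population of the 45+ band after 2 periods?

— Period 1 —
Births: 1070 * 0.149 = 159
15–29: 320 * 0.957 = 306
30–44: 690 * 0.964 = 665
45+: 1070 * 0.945 + 260 * 0.327 = 1011 + 85 = 1096
Net migration: 30–44 + 65 → 730; 45+ + 65 → 1161
Giving 159 / 306 / 730 / 1161.
— Period 2 —
Births: 730 * 0.149 = 109
15–29: 159 * 0.957 = 152
30–44: 306 * 0.964 = 295
45+: 730 * 0.945 + 1161 * 0.327 = 690 + 380 = 1070
Net migration: 30–44 + 65 → 360; 45+ + 65 → 1135
Giving 109 / 152 / 360 / 1135.

1135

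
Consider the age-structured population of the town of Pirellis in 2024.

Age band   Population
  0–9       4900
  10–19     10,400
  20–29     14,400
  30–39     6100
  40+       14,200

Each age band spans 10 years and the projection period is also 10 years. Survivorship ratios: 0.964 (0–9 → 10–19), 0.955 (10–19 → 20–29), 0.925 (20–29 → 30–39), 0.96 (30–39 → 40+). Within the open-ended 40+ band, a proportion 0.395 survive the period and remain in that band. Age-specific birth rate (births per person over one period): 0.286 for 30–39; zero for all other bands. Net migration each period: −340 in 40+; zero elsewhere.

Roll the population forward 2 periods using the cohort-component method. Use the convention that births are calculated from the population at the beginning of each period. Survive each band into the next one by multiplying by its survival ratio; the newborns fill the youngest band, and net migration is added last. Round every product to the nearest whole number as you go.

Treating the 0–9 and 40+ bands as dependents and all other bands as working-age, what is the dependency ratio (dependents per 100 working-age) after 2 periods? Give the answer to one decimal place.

134.3

[period 1]
Births: 6100 × 0.286 = 1745
10–19: 4900 × 0.964 = 4724
20–29: 10400 × 0.955 = 9932
30–39: 14400 × 0.925 = 13320
40+: 6100 × 0.96 + 14200 × 0.395 = 5856 + 5609 = 11465
Net migration: 40+ − 340 → 11125
Giving 1745 / 4724 / 9932 / 13320 / 11125.
[period 2]
Births: 13320 × 0.286 = 3810
10–19: 1745 × 0.964 = 1682
20–29: 4724 × 0.955 = 4511
30–39: 9932 × 0.925 = 9187
40+: 13320 × 0.96 + 11125 × 0.395 = 12787 + 4394 = 17181
Net migration: 40+ − 340 → 16841
Giving 3810 / 1682 / 4511 / 9187 / 16841.
Dependents (band 0–9 + band 40+) = 3810 + 16841 = 20651; working-age = 15380; ratio = 20651/15380 × 100 = 134.3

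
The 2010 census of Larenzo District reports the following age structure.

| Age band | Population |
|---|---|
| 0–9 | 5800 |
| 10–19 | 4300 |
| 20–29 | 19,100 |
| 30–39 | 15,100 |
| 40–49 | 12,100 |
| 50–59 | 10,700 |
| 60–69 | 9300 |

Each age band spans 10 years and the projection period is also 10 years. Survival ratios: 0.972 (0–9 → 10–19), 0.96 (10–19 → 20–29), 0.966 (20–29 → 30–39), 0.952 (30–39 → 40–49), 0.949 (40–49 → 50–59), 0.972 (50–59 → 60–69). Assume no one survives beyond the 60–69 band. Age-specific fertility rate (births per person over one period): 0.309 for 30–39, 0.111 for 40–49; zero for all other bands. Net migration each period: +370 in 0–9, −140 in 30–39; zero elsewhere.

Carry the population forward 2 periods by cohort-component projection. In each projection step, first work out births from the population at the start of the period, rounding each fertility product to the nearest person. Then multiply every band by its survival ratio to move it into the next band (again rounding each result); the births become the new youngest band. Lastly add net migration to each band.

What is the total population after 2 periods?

65319

After projecting period 1:
Births: 15100 * 0.309 = 4666 ; 12100 * 0.111 = 1343 → total 6009
10–19: 5800 * 0.972 = 5638
20–29: 4300 * 0.96 = 4128
30–39: 19100 * 0.966 = 18451
40–49: 15100 * 0.952 = 14375
50–59: 12100 * 0.949 = 11483
60–69: 10700 * 0.972 = 10400
Net migration: 0–9 + 370 → 6379; 30–39 − 140 → 18311
End of period: [6379, 5638, 4128, 18311, 14375, 11483, 10400]
After projecting period 2:
Births: 18311 * 0.309 = 5658 ; 14375 * 0.111 = 1596 → total 7254
10–19: 6379 * 0.972 = 6200
20–29: 5638 * 0.96 = 5412
30–39: 4128 * 0.966 = 3988
40–49: 18311 * 0.952 = 17432
50–59: 14375 * 0.949 = 13642
60–69: 11483 * 0.972 = 11161
Net migration: 0–9 + 370 → 7624; 30–39 − 140 → 3848
End of period: [7624, 6200, 5412, 3848, 17432, 13642, 11161]
Total after period 2: 7624 + 6200 + 5412 + 3848 + 17432 + 13642 + 11161 = 65319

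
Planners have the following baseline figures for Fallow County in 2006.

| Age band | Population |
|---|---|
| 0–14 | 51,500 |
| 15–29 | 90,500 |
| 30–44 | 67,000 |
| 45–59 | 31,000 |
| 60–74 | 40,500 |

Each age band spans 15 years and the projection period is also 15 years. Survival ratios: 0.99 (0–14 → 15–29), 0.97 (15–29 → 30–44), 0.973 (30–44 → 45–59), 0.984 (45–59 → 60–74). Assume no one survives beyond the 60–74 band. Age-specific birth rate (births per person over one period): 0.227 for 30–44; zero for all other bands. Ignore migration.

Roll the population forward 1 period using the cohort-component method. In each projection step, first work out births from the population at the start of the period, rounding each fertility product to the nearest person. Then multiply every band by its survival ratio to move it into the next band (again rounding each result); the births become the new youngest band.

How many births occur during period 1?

Call the bands 1 to 5, youngest first.
— Period 1 —
Births: 67000 × 0.227 = 15209
Band 2: 51500 × 0.99 = 50985
Band 3: 90500 × 0.97 = 87785
Band 4: 67000 × 0.973 = 65191
Band 5: 31000 × 0.984 = 30504
Giving 15209 / 50985 / 87785 / 65191 / 30504.

15209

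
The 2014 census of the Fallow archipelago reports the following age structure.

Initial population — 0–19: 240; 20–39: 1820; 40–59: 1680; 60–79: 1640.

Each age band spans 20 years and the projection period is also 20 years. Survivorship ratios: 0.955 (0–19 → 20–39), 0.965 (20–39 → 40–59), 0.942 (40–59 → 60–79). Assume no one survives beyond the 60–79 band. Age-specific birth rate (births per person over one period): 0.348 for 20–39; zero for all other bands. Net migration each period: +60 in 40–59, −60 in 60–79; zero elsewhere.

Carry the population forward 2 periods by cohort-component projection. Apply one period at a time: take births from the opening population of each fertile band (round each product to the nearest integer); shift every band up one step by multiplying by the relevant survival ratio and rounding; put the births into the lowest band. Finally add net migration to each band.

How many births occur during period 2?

Call the bands 1 to 4, youngest first.
— Period 1 —
Births: 1820 * 0.348 = 633
Band 2: 240 * 0.955 = 229
Band 3: 1820 * 0.965 = 1756
Band 4: 1680 * 0.942 = 1583
Net migration: Band 3 + 60 → 1816; Band 4 − 60 → 1523
Population now: 0–19=633, 20–39=229, 40–59=1816, 60–79=1523
— Period 2 —
Births: 229 * 0.348 = 80
Band 2: 633 * 0.955 = 605
Band 3: 229 * 0.965 = 221
Band 4: 1816 * 0.942 = 1711
Net migration: Band 3 + 60 → 281; Band 4 − 60 → 1651
Population now: 0–19=80, 20–39=605, 40–59=281, 60–79=1651

80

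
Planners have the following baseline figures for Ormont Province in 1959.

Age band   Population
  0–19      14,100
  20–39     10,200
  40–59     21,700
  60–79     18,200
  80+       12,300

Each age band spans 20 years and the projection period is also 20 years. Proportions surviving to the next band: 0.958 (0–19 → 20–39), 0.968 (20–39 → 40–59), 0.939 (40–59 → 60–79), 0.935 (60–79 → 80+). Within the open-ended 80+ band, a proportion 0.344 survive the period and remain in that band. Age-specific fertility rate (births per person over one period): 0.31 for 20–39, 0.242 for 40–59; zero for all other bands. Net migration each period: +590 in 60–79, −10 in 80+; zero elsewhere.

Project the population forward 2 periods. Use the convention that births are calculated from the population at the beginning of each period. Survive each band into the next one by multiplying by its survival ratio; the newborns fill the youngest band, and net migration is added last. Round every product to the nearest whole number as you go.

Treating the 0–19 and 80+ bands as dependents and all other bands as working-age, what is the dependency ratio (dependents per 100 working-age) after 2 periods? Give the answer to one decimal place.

108.0

After projecting period 1:
Births: 10200 × 0.31 = 3162  |  21700 × 0.242 = 5251 ⇒ total 8413
20–39: 14100 × 0.958 = 13508
40–59: 10200 × 0.968 = 9874
60–79: 21700 × 0.939 = 20376
80+: 18200 × 0.935 + 12300 × 0.344 = 17017 + 4231 = 21248
Net migration: 60–79 + 590 → 20966; 80+ − 10 → 21238
Giving 8413 / 13508 / 9874 / 20966 / 21238.
After projecting period 2:
Births: 13508 × 0.31 = 4187  |  9874 × 0.242 = 2390 ⇒ total 6577
20–39: 8413 × 0.958 = 8060
40–59: 13508 × 0.968 = 13076
60–79: 9874 × 0.939 = 9272
80+: 20966 × 0.935 + 21238 × 0.344 = 19603 + 7306 = 26909
Net migration: 60–79 + 590 → 9862; 80+ − 10 → 26899
Giving 6577 / 8060 / 13076 / 9862 / 26899.
Dependents (band 0–19 + band 80+) = 6577 + 26899 = 33476; working-age = 30998; ratio = 33476/30998 × 100 = 108.0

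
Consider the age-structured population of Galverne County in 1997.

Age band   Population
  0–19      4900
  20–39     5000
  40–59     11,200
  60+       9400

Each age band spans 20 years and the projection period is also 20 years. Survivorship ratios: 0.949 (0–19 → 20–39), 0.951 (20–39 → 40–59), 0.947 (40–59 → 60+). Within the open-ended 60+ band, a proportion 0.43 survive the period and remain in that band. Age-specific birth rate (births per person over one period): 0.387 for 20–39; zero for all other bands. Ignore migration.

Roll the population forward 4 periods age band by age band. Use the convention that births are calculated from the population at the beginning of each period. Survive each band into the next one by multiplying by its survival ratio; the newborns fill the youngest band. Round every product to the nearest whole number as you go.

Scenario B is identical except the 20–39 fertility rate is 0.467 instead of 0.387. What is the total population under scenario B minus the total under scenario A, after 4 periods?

Period 1:
Births: 5000 * 0.387 = 1935
20–39: 4900 * 0.949 = 4650
40–59: 5000 * 0.951 = 4755
60+: 11200 * 0.947 + 9400 * 0.43 = 10606 + 4042 = 14648
→ [1935, 4650, 4755, 14648]
Period 2:
Births: 4650 * 0.387 = 1800
20–39: 1935 * 0.949 = 1836
40–59: 4650 * 0.951 = 4422
60+: 4755 * 0.947 + 14648 * 0.43 = 4503 + 6299 = 10802
→ [1800, 1836, 4422, 10802]
Period 3:
Births: 1836 * 0.387 = 711
20–39: 1800 * 0.949 = 1708
40–59: 1836 * 0.951 = 1746
60+: 4422 * 0.947 + 10802 * 0.43 = 4188 + 4645 = 8833
→ [711, 1708, 1746, 8833]
Period 4:
Births: 1708 * 0.387 = 661
20–39: 711 * 0.949 = 675
40–59: 1708 * 0.951 = 1624
60+: 1746 * 0.947 + 8833 * 0.43 = 1653 + 3798 = 5451
→ [661, 675, 1624, 5451]
Scenario A total after 4 periods: 8411
Scenario B projection —
Period 1:
Births: 5000 * 0.467 = 2335
20–39: 4900 * 0.949 = 4650
40–59: 5000 * 0.951 = 4755
60+: 11200 * 0.947 + 9400 * 0.43 = 10606 + 4042 = 14648
→ [2335, 4650, 4755, 14648]
Period 2:
Births: 4650 * 0.467 = 2172
20–39: 2335 * 0.949 = 2216
40–59: 4650 * 0.951 = 4422
60+: 4755 * 0.947 + 14648 * 0.43 = 4503 + 6299 = 10802
→ [2172, 2216, 4422, 10802]
Period 3:
Births: 2216 * 0.467 = 1035
20–39: 2172 * 0.949 = 2061
40–59: 2216 * 0.951 = 2107
60+: 4422 * 0.947 + 10802 * 0.43 = 4188 + 4645 = 8833
→ [1035, 2061, 2107, 8833]
Period 4:
Births: 2061 * 0.467 = 962
20–39: 1035 * 0.949 = 982
40–59: 2061 * 0.951 = 1960
60+: 2107 * 0.947 + 8833 * 0.43 = 1995 + 3798 = 5793
→ [962, 982, 1960, 5793]
Scenario B total after 4 periods: 9697
Difference B − A = 9697 − 8411 = 1286

1286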